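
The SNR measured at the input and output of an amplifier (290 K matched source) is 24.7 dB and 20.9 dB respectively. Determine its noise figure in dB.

NF (dB) = SNR_in(dB) − SNR_out(dB) when the source is at T₀
NF = 24.7 − 20.9 = 3.8 dB

3.8 dB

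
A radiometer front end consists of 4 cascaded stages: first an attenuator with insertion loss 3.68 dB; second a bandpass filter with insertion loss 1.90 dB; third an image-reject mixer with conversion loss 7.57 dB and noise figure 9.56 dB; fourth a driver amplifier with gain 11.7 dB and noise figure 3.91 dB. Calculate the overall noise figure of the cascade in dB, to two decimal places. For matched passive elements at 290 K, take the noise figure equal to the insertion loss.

Convert to linear (a loss of L dB is a gain of −L dB): F_i = 10^(NF_i/10), G_i = 10^(G_i,dB/10)
  Stage 1: F_1 = 10^(3.68/10) = 2.333, G_1 = 10^(−3.68/10) = 0.4285
  Stage 2: F_2 = 10^(1.90/10) = 1.549, G_2 = 10^(−1.90/10) = 0.6457
  Stage 3: F_3 = 10^(9.56/10) = 9.036, G_3 = 10^(−7.57/10) = 0.1750
  Stage 4: F_4 = 10^(3.91/10) = 2.460, G_4 = 10^(11.7/10) = 14.79
Friis cascade:
  F = 2.333 + (1.549 − 1)/0.4285 + (9.036 − 1)/0.2767 + (2.460 − 1)/0.04842 = 62.82
NF = 10 log₁₀(62.82) = 17.98 dB

17.98 dB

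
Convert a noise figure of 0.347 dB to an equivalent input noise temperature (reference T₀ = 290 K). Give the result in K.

F = 10^(0.347/10) = 1.08318
T_e = (F − 1)·T₀ = (1.08318 − 1) × 290 = 24.1 K

24.1 K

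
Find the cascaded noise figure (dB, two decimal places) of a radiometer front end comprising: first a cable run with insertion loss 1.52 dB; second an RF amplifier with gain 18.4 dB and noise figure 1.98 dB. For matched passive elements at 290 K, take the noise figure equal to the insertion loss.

3.50 dB

Convert to linear (a loss of L dB is a gain of −L dB): F_i = 10^(NF_i/10), G_i = 10^(G_i,dB/10)
  Stage 1: F_1 = 10^(1.52/10) = 1.419, G_1 = 10^(−1.52/10) = 0.7047
  Stage 2: F_2 = 10^(1.98/10) = 1.578, G_2 = 10^(18.4/10) = 69.18
Friis cascade:
  F = 1.419 + (1.578 − 1)/0.7047 = 2.239
NF = 10 log₁₀(2.239) = 3.50 dB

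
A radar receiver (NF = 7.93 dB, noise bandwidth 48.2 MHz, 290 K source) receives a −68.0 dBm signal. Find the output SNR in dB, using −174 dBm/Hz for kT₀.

21.2 dB

Noise floor: N = −174 + 10 log₁₀(B) + NF
10 log₁₀(4.82×10⁷) = 76.83 dB
N = −174 + 76.83 + 7.93 = −89.24 dBm
SNR = P_sig − N = −68.0 − (−89.24) = 21.24 dB → 21.2 dB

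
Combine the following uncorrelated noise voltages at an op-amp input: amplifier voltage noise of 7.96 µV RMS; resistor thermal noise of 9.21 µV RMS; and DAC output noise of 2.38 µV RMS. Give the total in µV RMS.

Uncorrelated sources add in power (mean-square): V_tot = √(ΣV_i²)
V_tot = √[(7.96×10⁻⁶)² + (9.21×10⁻⁶)² + (2.38×10⁻⁶)²] = 1.24×10⁻⁵ V = 12.4 µV

12.4 µV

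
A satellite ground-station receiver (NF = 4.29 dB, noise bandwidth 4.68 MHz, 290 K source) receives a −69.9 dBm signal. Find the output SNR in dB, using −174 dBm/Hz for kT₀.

33.1 dB

Noise floor: N = −174 + 10 log₁₀(B) + NF
10 log₁₀(4.68×10⁶) = 66.7 dB
N = −174 + 66.7 + 4.29 = −103.01 dBm
SNR = P_sig − N = −69.9 − (−103.01) = 33.11 dB → 33.1 dB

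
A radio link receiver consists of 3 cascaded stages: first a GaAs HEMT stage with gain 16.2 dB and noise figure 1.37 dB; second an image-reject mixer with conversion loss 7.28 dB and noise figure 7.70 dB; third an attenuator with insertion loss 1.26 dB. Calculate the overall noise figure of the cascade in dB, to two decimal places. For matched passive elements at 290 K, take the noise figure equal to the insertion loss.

1.85 dB

Convert to linear (a loss of L dB is a gain of −L dB): F_i = 10^(NF_i/10), G_i = 10^(G_i,dB/10)
  Stage 1: F_1 = 10^(1.37/10) = 1.371, G_1 = 10^(16.2/10) = 41.69
  Stage 2: F_2 = 10^(7.70/10) = 5.888, G_2 = 10^(−7.28/10) = 0.1871
  Stage 3: F_3 = 10^(1.26/10) = 1.337, G_3 = 10^(−1.26/10) = 0.7482
Friis cascade:
  F = 1.371 + (5.888 − 1)/41.69 + (1.337 − 1)/7.798 = 1.531
NF = 10 log₁₀(1.531) = 1.85 dB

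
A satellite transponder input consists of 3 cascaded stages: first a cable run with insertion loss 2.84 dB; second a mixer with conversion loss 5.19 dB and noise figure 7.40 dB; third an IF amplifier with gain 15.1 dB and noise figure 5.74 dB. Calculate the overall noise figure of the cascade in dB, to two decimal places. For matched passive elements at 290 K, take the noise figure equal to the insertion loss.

Convert to linear (a loss of L dB is a gain of −L dB): F_i = 10^(NF_i/10), G_i = 10^(G_i,dB/10)
  Stage 1: F_1 = 10^(2.84/10) = 1.923, G_1 = 10^(−2.84/10) = 0.5200
  Stage 2: F_2 = 10^(7.40/10) = 5.495, G_2 = 10^(−5.19/10) = 0.3027
  Stage 3: F_3 = 10^(5.74/10) = 3.750, G_3 = 10^(15.1/10) = 32.36
Friis cascade:
  F = 1.923 + (5.495 − 1)/0.5200 + (3.750 − 1)/0.1574 = 28.04
NF = 10 log₁₀(28.04) = 14.48 dB

14.48 dB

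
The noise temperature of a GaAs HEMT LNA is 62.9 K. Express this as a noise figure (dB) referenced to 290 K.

0.853 dB

F = 1 + T_e/T₀ = 1 + 62.9/290 = 1.2169
NF = 10 log₁₀(1.2169) = 0.853 dB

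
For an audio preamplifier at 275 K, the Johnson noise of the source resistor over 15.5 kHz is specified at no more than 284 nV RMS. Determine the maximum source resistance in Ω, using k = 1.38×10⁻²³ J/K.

Johnson–Nyquist: V_n = √(4kTRB) ⇒ R = V_n² / (4kTB)
4kTB = 4 × 1.38×10⁻²³ × 275 × 1.55×10⁴ = 2.35×10⁻¹⁶
R = (2.84×10⁻⁷)² / 2.35×10⁻¹⁶ = 3.43×10² Ω = 343 Ω

343 Ω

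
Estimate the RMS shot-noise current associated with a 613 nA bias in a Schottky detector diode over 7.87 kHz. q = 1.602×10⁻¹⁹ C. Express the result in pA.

39.3 pA

I_n = √(2qI·B)
2qI·B = 2 × 1.602×10⁻¹⁹ × 6.13×10⁻⁷ × 7.87×10³ = 1.55×10⁻²¹ A²
I_n = √(1.55×10⁻²¹) = 3.93×10⁻¹¹ A = 39.3 pA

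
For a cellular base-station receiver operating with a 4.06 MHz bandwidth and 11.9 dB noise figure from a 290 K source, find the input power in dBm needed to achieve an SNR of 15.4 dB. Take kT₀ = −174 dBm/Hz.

Sensitivity = −174 + 10 log₁₀(B) + NF + SNR_min
= −174 + 66.09 + 11.9 + 15.4
= −80.61 dBm → −80.6 dBm

−80.6 dBm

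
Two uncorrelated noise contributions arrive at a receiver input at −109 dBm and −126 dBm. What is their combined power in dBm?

Convert to linear, add, convert back:
P₁ = 1.26×10⁻¹⁴ W, P₂ = 2.51×10⁻¹⁶ W
P_tot = 1.28×10⁻¹⁴ W → 10 log₁₀(P_tot / 10⁻³) = −108.9 dBm

−108.9 dBm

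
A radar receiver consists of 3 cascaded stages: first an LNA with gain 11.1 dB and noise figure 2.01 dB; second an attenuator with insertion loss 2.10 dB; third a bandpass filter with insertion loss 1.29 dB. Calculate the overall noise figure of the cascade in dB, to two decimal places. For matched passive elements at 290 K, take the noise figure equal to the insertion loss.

2.25 dB

Convert to linear (a loss of L dB is a gain of −L dB): F_i = 10^(NF_i/10), G_i = 10^(G_i,dB/10)
  Stage 1: F_1 = 10^(2.01/10) = 1.589, G_1 = 10^(11.1/10) = 12.88
  Stage 2: F_2 = 10^(2.10/10) = 1.622, G_2 = 10^(−2.10/10) = 0.6166
  Stage 3: F_3 = 10^(1.29/10) = 1.346, G_3 = 10^(−1.29/10) = 0.7430
Friis cascade:
  F = 1.589 + (1.622 − 1)/12.88 + (1.346 − 1)/7.943 = 1.680
NF = 10 log₁₀(1.680) = 2.25 dB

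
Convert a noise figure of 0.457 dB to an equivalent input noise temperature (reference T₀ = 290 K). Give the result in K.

32.2 K

F = 10^(0.457/10) = 1.11096
T_e = (F − 1)·T₀ = (1.11096 − 1) × 290 = 32.2 K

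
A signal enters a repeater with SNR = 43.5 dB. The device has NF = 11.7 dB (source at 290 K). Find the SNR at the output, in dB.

31.8 dB

By definition F = SNR_in/SNR_out, so in dB: SNR_out = SNR_in − NF
SNR_out = 43.5 − 11.7 = 31.8 dB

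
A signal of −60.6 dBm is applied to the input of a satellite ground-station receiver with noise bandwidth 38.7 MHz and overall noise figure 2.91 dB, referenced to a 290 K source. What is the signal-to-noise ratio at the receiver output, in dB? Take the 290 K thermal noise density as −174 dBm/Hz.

34.6 dB

Noise floor: N = −174 + 10 log₁₀(B) + NF
10 log₁₀(3.87×10⁷) = 75.88 dB
N = −174 + 75.88 + 2.91 = −95.21 dBm
SNR = P_sig − N = −60.6 − (−95.21) = 34.61 dB → 34.6 dB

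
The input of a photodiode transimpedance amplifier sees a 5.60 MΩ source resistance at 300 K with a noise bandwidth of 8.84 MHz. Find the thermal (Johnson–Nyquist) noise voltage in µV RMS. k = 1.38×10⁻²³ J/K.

V_n = √(4kTRB)
4kTRB = 4 × 1.38×10⁻²³ × 300 × 5.60×10⁶ × 8.84×10⁶ = 8.20×10⁻⁷ V²
V_n = √(8.20×10⁻⁷) = 9.05×10⁻⁴ V = 905 µV

905 µV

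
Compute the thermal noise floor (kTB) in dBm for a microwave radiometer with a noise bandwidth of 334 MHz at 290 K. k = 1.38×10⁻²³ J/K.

P_n = kTB = 1.38×10⁻²³ × 290 × 3.34×10⁸ = 1.34×10⁻¹² W
In dBm: 10 log₁₀(1.34×10⁻¹² / 10⁻³) = −88.7 dBm

−88.7 dBm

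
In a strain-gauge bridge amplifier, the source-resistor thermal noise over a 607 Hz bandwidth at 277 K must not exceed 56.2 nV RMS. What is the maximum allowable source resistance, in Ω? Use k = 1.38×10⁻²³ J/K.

340 Ω

Johnson–Nyquist: V_n = √(4kTRB) ⇒ R = V_n² / (4kTB)
4kTB = 4 × 1.38×10⁻²³ × 277 × 6.07×10² = 9.28×10⁻¹⁸
R = (5.62×10⁻⁸)² / 9.28×10⁻¹⁸ = 3.40×10² Ω = 340 Ω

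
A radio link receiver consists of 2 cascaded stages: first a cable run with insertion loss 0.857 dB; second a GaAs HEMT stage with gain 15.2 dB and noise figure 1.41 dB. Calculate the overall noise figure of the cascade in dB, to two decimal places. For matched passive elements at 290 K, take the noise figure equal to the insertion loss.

Convert to linear (a loss of L dB is a gain of −L dB): F_i = 10^(NF_i/10), G_i = 10^(G_i,dB/10)
  Stage 1: F_1 = 10^(0.857/10) = 1.218, G_1 = 10^(−0.857/10) = 0.8209
  Stage 2: F_2 = 10^(1.41/10) = 1.384, G_2 = 10^(15.2/10) = 33.11
Friis cascade:
  F = 1.218 + (1.384 − 1)/0.8209 = 1.685
NF = 10 log₁₀(1.685) = 2.27 dB

2.27 dB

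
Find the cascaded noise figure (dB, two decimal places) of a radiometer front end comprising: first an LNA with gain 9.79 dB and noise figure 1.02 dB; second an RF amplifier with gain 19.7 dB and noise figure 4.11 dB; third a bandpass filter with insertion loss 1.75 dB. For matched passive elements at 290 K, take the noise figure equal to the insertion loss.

1.56 dB

Convert to linear (a loss of L dB is a gain of −L dB): F_i = 10^(NF_i/10), G_i = 10^(G_i,dB/10)
  Stage 1: F_1 = 10^(1.02/10) = 1.265, G_1 = 10^(9.79/10) = 9.528
  Stage 2: F_2 = 10^(4.11/10) = 2.576, G_2 = 10^(19.7/10) = 93.33
  Stage 3: F_3 = 10^(1.75/10) = 1.496, G_3 = 10^(−1.75/10) = 0.6683
Friis cascade:
  F = 1.265 + (2.576 − 1)/9.528 + (1.496 − 1)/889.2 = 1.431
NF = 10 log₁₀(1.431) = 1.56 dB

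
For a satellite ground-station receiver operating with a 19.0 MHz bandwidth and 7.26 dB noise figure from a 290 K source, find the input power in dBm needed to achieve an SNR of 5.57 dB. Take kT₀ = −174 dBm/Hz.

−88.4 dBm

Sensitivity = −174 + 10 log₁₀(B) + NF + SNR_min
= −174 + 72.79 + 7.26 + 5.57
= −88.38 dBm → −88.4 dBm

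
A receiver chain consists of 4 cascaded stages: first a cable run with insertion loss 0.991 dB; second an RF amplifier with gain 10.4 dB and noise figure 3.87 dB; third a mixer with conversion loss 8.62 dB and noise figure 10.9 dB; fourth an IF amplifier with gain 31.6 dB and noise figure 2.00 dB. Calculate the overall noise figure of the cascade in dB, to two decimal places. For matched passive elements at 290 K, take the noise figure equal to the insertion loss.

6.85 dB

Convert to linear (a loss of L dB is a gain of −L dB): F_i = 10^(NF_i/10), G_i = 10^(G_i,dB/10)
  Stage 1: F_1 = 10^(0.991/10) = 1.256, G_1 = 10^(−0.991/10) = 0.7960
  Stage 2: F_2 = 10^(3.87/10) = 2.438, G_2 = 10^(10.4/10) = 10.96
  Stage 3: F_3 = 10^(10.9/10) = 12.30, G_3 = 10^(−8.62/10) = 0.1374
  Stage 4: F_4 = 10^(2.00/10) = 1.585, G_4 = 10^(31.6/10) = 1445
Friis cascade:
  F = 1.256 + (2.438 − 1)/0.7960 + (12.30 − 1)/8.728 + (1.585 − 1)/1.199 = 4.845
NF = 10 log₁₀(4.845) = 6.85 dB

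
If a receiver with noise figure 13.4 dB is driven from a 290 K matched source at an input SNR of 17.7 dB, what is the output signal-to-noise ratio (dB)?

4.3 dB

By definition F = SNR_in/SNR_out, so in dB: SNR_out = SNR_in − NF
SNR_out = 17.7 − 13.4 = 4.3 dB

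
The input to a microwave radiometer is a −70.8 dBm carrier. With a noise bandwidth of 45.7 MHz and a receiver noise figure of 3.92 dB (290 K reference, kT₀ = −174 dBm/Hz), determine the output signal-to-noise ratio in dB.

22.7 dB

Noise floor: N = −174 + 10 log₁₀(B) + NF
10 log₁₀(4.57×10⁷) = 76.6 dB
N = −174 + 76.6 + 3.92 = −93.48 dBm
SNR = P_sig − N = −70.8 − (−93.48) = 22.68 dB → 22.7 dB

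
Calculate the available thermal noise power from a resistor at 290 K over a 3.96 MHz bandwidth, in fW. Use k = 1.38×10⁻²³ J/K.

15.8 fW

P_n = kTB = 1.38×10⁻²³ × 290 × 3.96×10⁶ = 1.58×10⁻¹⁴ W = 15.8 fW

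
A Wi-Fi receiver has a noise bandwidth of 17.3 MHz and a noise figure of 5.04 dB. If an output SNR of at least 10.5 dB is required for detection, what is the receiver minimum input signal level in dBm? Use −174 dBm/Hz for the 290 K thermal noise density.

−86.1 dBm

Sensitivity = −174 + 10 log₁₀(B) + NF + SNR_min
= −174 + 72.38 + 5.04 + 10.5
= −86.08 dBm → −86.1 dBm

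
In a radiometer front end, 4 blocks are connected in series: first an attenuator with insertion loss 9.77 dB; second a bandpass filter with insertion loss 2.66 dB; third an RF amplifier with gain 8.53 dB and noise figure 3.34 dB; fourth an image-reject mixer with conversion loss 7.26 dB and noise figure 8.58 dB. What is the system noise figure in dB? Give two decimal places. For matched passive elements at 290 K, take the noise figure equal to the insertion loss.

17.24 dB

Convert to linear (a loss of L dB is a gain of −L dB): F_i = 10^(NF_i/10), G_i = 10^(G_i,dB/10)
  Stage 1: F_1 = 10^(9.77/10) = 9.484, G_1 = 10^(−9.77/10) = 0.1054
  Stage 2: F_2 = 10^(2.66/10) = 1.845, G_2 = 10^(−2.66/10) = 0.5420
  Stage 3: F_3 = 10^(3.34/10) = 2.158, G_3 = 10^(8.53/10) = 7.129
  Stage 4: F_4 = 10^(8.58/10) = 7.211, G_4 = 10^(−7.26/10) = 0.1879
Friis cascade:
  F = 9.484 + (1.845 − 1)/0.1054 + (2.158 − 1)/0.05715 + (7.211 − 1)/0.4074 = 53.00
NF = 10 log₁₀(53.00) = 17.24 dB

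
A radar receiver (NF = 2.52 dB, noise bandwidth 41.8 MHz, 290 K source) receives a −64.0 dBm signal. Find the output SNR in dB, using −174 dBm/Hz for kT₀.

Noise floor: N = −174 + 10 log₁₀(B) + NF
10 log₁₀(4.18×10⁷) = 76.21 dB
N = −174 + 76.21 + 2.52 = −95.27 dBm
SNR = P_sig − N = −64.0 − (−95.27) = 31.27 dB → 31.3 dB

31.3 dB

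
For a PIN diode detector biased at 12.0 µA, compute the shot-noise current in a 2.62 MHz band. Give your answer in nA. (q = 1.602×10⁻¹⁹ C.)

3.17 nA

I_n = √(2qI·B)
2qI·B = 2 × 1.602×10⁻¹⁹ × 1.20×10⁻⁵ × 2.62×10⁶ = 1.01×10⁻¹⁷ A²
I_n = √(1.01×10⁻¹⁷) = 3.17×10⁻⁹ A = 3.17 nA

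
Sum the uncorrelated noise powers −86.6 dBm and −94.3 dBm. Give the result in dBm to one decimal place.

Convert to linear, add, convert back:
P₁ = 2.19×10⁻¹² W, P₂ = 3.72×10⁻¹³ W
P_tot = 2.56×10⁻¹² W → 10 log₁₀(P_tot / 10⁻³) = −85.9 dBm

−85.9 dBm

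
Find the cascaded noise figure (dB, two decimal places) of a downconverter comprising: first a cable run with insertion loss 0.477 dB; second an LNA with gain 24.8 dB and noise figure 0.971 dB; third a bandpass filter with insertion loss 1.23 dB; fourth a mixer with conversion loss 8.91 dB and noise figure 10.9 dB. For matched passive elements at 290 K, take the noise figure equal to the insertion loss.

Convert to linear (a loss of L dB is a gain of −L dB): F_i = 10^(NF_i/10), G_i = 10^(G_i,dB/10)
  Stage 1: F_1 = 10^(0.477/10) = 1.116, G_1 = 10^(−0.477/10) = 0.8960
  Stage 2: F_2 = 10^(0.971/10) = 1.251, G_2 = 10^(24.8/10) = 302.0
  Stage 3: F_3 = 10^(1.23/10) = 1.327, G_3 = 10^(−1.23/10) = 0.7534
  Stage 4: F_4 = 10^(10.9/10) = 12.30, G_4 = 10^(−8.91/10) = 0.1285
Friis cascade:
  F = 1.116 + (1.251 − 1)/0.8960 + (1.327 − 1)/270.6 + (12.30 − 1)/203.8 = 1.452
NF = 10 log₁₀(1.452) = 1.62 dB

1.62 dB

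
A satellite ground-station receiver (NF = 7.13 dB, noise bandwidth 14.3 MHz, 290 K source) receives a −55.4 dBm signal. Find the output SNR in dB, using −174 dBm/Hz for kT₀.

39.9 dB

Noise floor: N = −174 + 10 log₁₀(B) + NF
10 log₁₀(1.43×10⁷) = 71.55 dB
N = −174 + 71.55 + 7.13 = −95.32 dBm
SNR = P_sig − N = −55.4 − (−95.32) = 39.92 dB → 39.9 dB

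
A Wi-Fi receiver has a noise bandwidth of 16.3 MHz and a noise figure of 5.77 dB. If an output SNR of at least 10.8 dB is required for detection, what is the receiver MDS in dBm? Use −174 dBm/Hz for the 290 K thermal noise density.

−85.3 dBm

Sensitivity = −174 + 10 log₁₀(B) + NF + SNR_min
= −174 + 72.12 + 5.77 + 10.8
= −85.31 dBm → −85.3 dBm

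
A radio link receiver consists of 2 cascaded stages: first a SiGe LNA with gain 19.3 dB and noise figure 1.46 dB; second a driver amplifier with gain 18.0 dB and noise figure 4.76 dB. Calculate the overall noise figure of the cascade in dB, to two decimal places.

Convert to linear (a loss of L dB is a gain of −L dB): F_i = 10^(NF_i/10), G_i = 10^(G_i,dB/10)
  Stage 1: F_1 = 10^(1.46/10) = 1.400, G_1 = 10^(19.3/10) = 85.11
  Stage 2: F_2 = 10^(4.76/10) = 2.992, G_2 = 10^(18.0/10) = 63.10
Friis cascade:
  F = 1.400 + (2.992 − 1)/85.11 = 1.423
NF = 10 log₁₀(1.423) = 1.53 dB

1.53 dB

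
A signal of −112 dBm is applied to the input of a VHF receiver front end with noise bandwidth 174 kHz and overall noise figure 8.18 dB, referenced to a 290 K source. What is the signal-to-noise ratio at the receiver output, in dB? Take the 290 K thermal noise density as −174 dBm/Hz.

1.4 dB

Noise floor: N = −174 + 10 log₁₀(B) + NF
10 log₁₀(1.74×10⁵) = 52.41 dB
N = −174 + 52.41 + 8.18 = −113.41 dBm
SNR = P_sig − N = −112 − (−113.41) = 1.41 dB → 1.4 dB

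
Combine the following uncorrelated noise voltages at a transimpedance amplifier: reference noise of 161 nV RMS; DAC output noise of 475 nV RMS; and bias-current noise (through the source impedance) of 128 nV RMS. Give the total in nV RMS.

518 nV

Uncorrelated sources add in power (mean-square): V_tot = √(ΣV_i²)
V_tot = √[(1.61×10⁻⁷)² + (4.75×10⁻⁷)² + (1.28×10⁻⁷)²] = 5.18×10⁻⁷ V = 518 nV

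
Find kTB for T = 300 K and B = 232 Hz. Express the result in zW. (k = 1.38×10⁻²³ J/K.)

960 zW

P_n = kTB = 1.38×10⁻²³ × 300 × 2.32×10² = 9.60×10⁻¹⁹ W = 960 zW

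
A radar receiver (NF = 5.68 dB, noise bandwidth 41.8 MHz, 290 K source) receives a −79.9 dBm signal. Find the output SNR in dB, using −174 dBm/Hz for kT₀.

Noise floor: N = −174 + 10 log₁₀(B) + NF
10 log₁₀(4.18×10⁷) = 76.21 dB
N = −174 + 76.21 + 5.68 = −92.11 dBm
SNR = P_sig − N = −79.9 − (−92.11) = 12.21 dB → 12.2 dB

12.2 dB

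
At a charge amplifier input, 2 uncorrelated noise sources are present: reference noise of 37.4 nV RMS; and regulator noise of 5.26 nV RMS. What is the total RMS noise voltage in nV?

Uncorrelated sources add in power (mean-square): V_tot = √(ΣV_i²)
V_tot = √[(3.74×10⁻⁸)² + (5.26×10⁻⁹)²] = 3.78×10⁻⁸ V = 37.8 nV

37.8 nV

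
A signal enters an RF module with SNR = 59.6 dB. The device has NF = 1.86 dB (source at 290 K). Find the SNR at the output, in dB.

By definition F = SNR_in/SNR_out, so in dB: SNR_out = SNR_in − NF
SNR_out = 59.6 − 1.86 = 57.74 dB

57.74 dB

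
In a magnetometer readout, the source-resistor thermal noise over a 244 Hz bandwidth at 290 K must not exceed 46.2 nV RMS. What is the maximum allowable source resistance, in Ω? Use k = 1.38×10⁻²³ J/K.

Johnson–Nyquist: V_n = √(4kTRB) ⇒ R = V_n² / (4kTB)
4kTB = 4 × 1.38×10⁻²³ × 290 × 2.44×10² = 3.91×10⁻¹⁸
R = (4.62×10⁻⁸)² / 3.91×10⁻¹⁸ = 5.46×10² Ω = 546 Ω

546 Ω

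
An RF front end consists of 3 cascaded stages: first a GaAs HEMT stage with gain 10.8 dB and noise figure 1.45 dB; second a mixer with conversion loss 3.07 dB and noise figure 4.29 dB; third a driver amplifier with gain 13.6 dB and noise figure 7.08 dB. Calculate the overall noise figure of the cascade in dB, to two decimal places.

3.48 dB

Convert to linear (a loss of L dB is a gain of −L dB): F_i = 10^(NF_i/10), G_i = 10^(G_i,dB/10)
  Stage 1: F_1 = 10^(1.45/10) = 1.396, G_1 = 10^(10.8/10) = 12.02
  Stage 2: F_2 = 10^(4.29/10) = 2.685, G_2 = 10^(−3.07/10) = 0.4932
  Stage 3: F_3 = 10^(7.08/10) = 5.105, G_3 = 10^(13.6/10) = 22.91
Friis cascade:
  F = 1.396 + (2.685 − 1)/12.02 + (5.105 − 1)/5.929 = 2.229
NF = 10 log₁₀(2.229) = 3.48 dB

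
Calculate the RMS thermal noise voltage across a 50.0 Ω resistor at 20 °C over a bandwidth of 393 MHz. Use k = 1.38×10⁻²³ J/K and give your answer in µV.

17.8 µV

T = 20 °C + 273.15 = 293.15 K
V_n = √(4kTRB)
4kTRB = 4 × 1.38×10⁻²³ × 293.15 × 5.00×10¹ × 3.93×10⁸ = 3.18×10⁻¹⁰ V²
V_n = √(3.18×10⁻¹⁰) = 1.78×10⁻⁵ V = 17.8 µV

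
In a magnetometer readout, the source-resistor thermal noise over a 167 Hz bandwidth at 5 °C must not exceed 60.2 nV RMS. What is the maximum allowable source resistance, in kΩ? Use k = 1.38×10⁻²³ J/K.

T = 5 °C + 273.15 = 278.15 K
Johnson–Nyquist: V_n = √(4kTRB) ⇒ R = V_n² / (4kTB)
4kTB = 4 × 1.38×10⁻²³ × 278.15 × 1.67×10² = 2.56×10⁻¹⁸
R = (6.02×10⁻⁸)² / 2.56×10⁻¹⁸ = 1.41×10³ Ω = 1.41 kΩ

1.41 kΩ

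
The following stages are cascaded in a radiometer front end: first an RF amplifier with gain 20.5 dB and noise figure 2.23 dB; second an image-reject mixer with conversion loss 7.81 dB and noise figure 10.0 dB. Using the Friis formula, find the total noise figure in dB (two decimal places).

2.43 dB

Convert to linear (a loss of L dB is a gain of −L dB): F_i = 10^(NF_i/10), G_i = 10^(G_i,dB/10)
  Stage 1: F_1 = 10^(2.23/10) = 1.671, G_1 = 10^(20.5/10) = 112.2
  Stage 2: F_2 = 10^(10.0/10) = 10.00, G_2 = 10^(−7.81/10) = 0.1656
Friis cascade:
  F = 1.671 + (10.00 − 1)/112.2 = 1.751
NF = 10 log₁₀(1.751) = 2.43 dB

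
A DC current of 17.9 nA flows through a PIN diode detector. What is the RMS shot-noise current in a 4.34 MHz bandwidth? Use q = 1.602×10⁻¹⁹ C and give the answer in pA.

I_n = √(2qI·B)
2qI·B = 2 × 1.602×10⁻¹⁹ × 1.79×10⁻⁸ × 4.34×10⁶ = 2.49×10⁻²⁰ A²
I_n = √(2.49×10⁻²⁰) = 1.58×10⁻¹⁰ A = 158 pA

158 pA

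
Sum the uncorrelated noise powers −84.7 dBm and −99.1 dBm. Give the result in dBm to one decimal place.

Convert to linear, add, convert back:
P₁ = 3.39×10⁻¹² W, P₂ = 1.23×10⁻¹³ W
P_tot = 3.51×10⁻¹² W → 10 log₁₀(P_tot / 10⁻³) = −84.5 dBm

−84.5 dBm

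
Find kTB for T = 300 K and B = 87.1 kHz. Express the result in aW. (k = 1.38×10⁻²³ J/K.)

361 aW

P_n = kTB = 1.38×10⁻²³ × 300 × 8.71×10⁴ = 3.61×10⁻¹⁶ W = 361 aW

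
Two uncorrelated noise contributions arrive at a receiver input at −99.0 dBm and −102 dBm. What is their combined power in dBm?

Convert to linear, add, convert back:
P₁ = 1.26×10⁻¹³ W, P₂ = 6.31×10⁻¹⁴ W
P_tot = 1.89×10⁻¹³ W → 10 log₁₀(P_tot / 10⁻³) = −97.2 dBm

−97.2 dBm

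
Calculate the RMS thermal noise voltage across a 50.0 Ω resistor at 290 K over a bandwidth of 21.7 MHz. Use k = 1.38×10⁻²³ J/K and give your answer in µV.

4.17 µV

V_n = √(4kTRB)
4kTRB = 4 × 1.38×10⁻²³ × 290 × 5.00×10¹ × 2.17×10⁷ = 1.74×10⁻¹¹ V²
V_n = √(1.74×10⁻¹¹) = 4.17×10⁻⁶ V = 4.17 µV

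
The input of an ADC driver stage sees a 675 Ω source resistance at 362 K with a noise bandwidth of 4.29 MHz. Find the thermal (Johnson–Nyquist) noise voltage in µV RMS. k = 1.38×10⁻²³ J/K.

7.61 µV

V_n = √(4kTRB)
4kTRB = 4 × 1.38×10⁻²³ × 362 × 6.75×10² × 4.29×10⁶ = 5.79×10⁻¹¹ V²
V_n = √(5.79×10⁻¹¹) = 7.61×10⁻⁶ V = 7.61 µV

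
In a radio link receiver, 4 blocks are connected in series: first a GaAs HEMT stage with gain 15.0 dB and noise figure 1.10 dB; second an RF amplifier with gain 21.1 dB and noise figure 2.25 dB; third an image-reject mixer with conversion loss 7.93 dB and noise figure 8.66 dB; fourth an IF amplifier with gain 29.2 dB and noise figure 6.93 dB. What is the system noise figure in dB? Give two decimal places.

1.20 dB

Convert to linear (a loss of L dB is a gain of −L dB): F_i = 10^(NF_i/10), G_i = 10^(G_i,dB/10)
  Stage 1: F_1 = 10^(1.10/10) = 1.288, G_1 = 10^(15.0/10) = 31.62
  Stage 2: F_2 = 10^(2.25/10) = 1.679, G_2 = 10^(21.1/10) = 128.8
  Stage 3: F_3 = 10^(8.66/10) = 7.345, G_3 = 10^(−7.93/10) = 0.1611
  Stage 4: F_4 = 10^(6.93/10) = 4.932, G_4 = 10^(29.2/10) = 831.8
Friis cascade:
  F = 1.288 + (1.679 − 1)/31.62 + (7.345 − 1)/4074 + (4.932 − 1)/656.1 = 1.317
NF = 10 log₁₀(1.317) = 1.20 dB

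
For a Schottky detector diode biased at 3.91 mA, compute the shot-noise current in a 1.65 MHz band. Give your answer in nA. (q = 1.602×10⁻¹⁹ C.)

I_n = √(2qI·B)
2qI·B = 2 × 1.602×10⁻¹⁹ × 3.91×10⁻³ × 1.65×10⁶ = 2.07×10⁻¹⁵ A²
I_n = √(2.07×10⁻¹⁵) = 4.55×10⁻⁸ A = 45.5 nA

45.5 nA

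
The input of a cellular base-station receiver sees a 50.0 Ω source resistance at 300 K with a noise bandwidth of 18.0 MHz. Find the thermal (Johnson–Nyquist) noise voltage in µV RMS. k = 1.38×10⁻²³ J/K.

V_n = √(4kTRB)
4kTRB = 4 × 1.38×10⁻²³ × 300 × 5.00×10¹ × 1.80×10⁷ = 1.49×10⁻¹¹ V²
V_n = √(1.49×10⁻¹¹) = 3.86×10⁻⁶ V = 3.86 µV

3.86 µV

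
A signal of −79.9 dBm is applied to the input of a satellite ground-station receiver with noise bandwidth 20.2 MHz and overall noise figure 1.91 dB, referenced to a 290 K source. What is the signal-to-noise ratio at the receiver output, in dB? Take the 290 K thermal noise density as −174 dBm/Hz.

Noise floor: N = −174 + 10 log₁₀(B) + NF
10 log₁₀(2.02×10⁷) = 73.05 dB
N = −174 + 73.05 + 1.91 = −99.04 dBm
SNR = P_sig − N = −79.9 − (−99.04) = 19.14 dB → 19.1 dB

19.1 dB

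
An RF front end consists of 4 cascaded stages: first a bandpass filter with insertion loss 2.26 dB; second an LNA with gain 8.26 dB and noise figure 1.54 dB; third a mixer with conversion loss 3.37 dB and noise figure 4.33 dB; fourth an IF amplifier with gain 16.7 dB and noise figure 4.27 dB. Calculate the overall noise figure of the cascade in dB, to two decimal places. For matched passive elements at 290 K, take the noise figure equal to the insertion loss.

5.73 dB

Convert to linear (a loss of L dB is a gain of −L dB): F_i = 10^(NF_i/10), G_i = 10^(G_i,dB/10)
  Stage 1: F_1 = 10^(2.26/10) = 1.683, G_1 = 10^(−2.26/10) = 0.5943
  Stage 2: F_2 = 10^(1.54/10) = 1.426, G_2 = 10^(8.26/10) = 6.699
  Stage 3: F_3 = 10^(4.33/10) = 2.710, G_3 = 10^(−3.37/10) = 0.4603
  Stage 4: F_4 = 10^(4.27/10) = 2.673, G_4 = 10^(16.7/10) = 46.77
Friis cascade:
  F = 1.683 + (1.426 − 1)/0.5943 + (2.710 − 1)/3.981 + (2.673 − 1)/1.832 = 3.741
NF = 10 log₁₀(3.741) = 5.73 dB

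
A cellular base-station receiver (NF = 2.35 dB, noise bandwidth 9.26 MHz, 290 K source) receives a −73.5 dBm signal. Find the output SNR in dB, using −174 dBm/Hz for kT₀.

28.5 dB

Noise floor: N = −174 + 10 log₁₀(B) + NF
10 log₁₀(9.26×10⁶) = 69.67 dB
N = −174 + 69.67 + 2.35 = −101.98 dBm
SNR = P_sig − N = −73.5 − (−101.98) = 28.48 dB → 28.5 dB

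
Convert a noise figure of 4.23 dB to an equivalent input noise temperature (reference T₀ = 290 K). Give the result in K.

F = 10^(4.23/10) = 2.6485
T_e = (F − 1)·T₀ = (2.6485 − 1) × 290 = 478 K

478 K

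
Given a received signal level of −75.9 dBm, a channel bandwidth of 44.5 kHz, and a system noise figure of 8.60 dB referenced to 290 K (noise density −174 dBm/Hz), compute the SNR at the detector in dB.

43.0 dB

Noise floor: N = −174 + 10 log₁₀(B) + NF
10 log₁₀(4.45×10⁴) = 46.48 dB
N = −174 + 46.48 + 8.60 = −118.92 dBm
SNR = P_sig − N = −75.9 − (−118.92) = 43.02 dB → 43.0 dB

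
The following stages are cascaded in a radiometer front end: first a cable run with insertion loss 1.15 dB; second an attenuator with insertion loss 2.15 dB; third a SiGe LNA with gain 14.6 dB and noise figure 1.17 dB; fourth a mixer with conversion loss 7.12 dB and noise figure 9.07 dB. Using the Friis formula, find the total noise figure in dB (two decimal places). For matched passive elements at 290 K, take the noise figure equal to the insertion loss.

Convert to linear (a loss of L dB is a gain of −L dB): F_i = 10^(NF_i/10), G_i = 10^(G_i,dB/10)
  Stage 1: F_1 = 10^(1.15/10) = 1.303, G_1 = 10^(−1.15/10) = 0.7674
  Stage 2: F_2 = 10^(2.15/10) = 1.641, G_2 = 10^(−2.15/10) = 0.6095
  Stage 3: F_3 = 10^(1.17/10) = 1.309, G_3 = 10^(14.6/10) = 28.84
  Stage 4: F_4 = 10^(9.07/10) = 8.072, G_4 = 10^(−7.12/10) = 0.1941
Friis cascade:
  F = 1.303 + (1.641 − 1)/0.7674 + (1.309 − 1)/0.4677 + (8.072 − 1)/13.49 = 3.323
NF = 10 log₁₀(3.323) = 5.22 dB

5.22 dB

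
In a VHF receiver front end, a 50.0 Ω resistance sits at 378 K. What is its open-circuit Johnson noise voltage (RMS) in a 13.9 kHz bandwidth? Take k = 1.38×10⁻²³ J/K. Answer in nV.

V_n = √(4kTRB)
4kTRB = 4 × 1.38×10⁻²³ × 378 × 5.00×10¹ × 1.39×10⁴ = 1.45×10⁻¹⁴ V²
V_n = √(1.45×10⁻¹⁴) = 1.20×10⁻⁷ V = 120 nV

120 nV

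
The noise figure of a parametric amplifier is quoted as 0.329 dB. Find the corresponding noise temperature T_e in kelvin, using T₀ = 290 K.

22.8 K

F = 10^(0.329/10) = 1.0787
T_e = (F − 1)·T₀ = (1.0787 − 1) × 290 = 22.8 K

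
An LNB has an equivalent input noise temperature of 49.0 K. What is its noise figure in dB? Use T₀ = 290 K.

F = 1 + T_e/T₀ = 1 + 49.0/290 = 1.16897
NF = 10 log₁₀(1.16897) = 0.678 dB

0.678 dB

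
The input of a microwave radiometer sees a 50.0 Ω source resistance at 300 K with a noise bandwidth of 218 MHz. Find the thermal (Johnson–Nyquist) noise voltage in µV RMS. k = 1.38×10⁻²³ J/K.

13.4 µV

V_n = √(4kTRB)
4kTRB = 4 × 1.38×10⁻²³ × 300 × 5.00×10¹ × 2.18×10⁸ = 1.81×10⁻¹⁰ V²
V_n = √(1.81×10⁻¹⁰) = 1.34×10⁻⁵ V = 13.4 µV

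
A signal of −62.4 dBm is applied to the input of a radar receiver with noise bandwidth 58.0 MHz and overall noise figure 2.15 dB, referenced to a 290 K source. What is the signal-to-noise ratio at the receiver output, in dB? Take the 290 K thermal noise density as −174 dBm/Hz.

Noise floor: N = −174 + 10 log₁₀(B) + NF
10 log₁₀(5.80×10⁷) = 77.63 dB
N = −174 + 77.63 + 2.15 = −94.22 dBm
SNR = P_sig − N = −62.4 − (−94.22) = 31.82 dB → 31.8 dB

31.8 dB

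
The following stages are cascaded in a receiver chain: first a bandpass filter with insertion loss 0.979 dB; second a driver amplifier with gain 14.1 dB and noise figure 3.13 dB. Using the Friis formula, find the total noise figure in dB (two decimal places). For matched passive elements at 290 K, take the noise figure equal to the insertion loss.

Convert to linear (a loss of L dB is a gain of −L dB): F_i = 10^(NF_i/10), G_i = 10^(G_i,dB/10)
  Stage 1: F_1 = 10^(0.979/10) = 1.253, G_1 = 10^(−0.979/10) = 0.7982
  Stage 2: F_2 = 10^(3.13/10) = 2.056, G_2 = 10^(14.1/10) = 25.70
Friis cascade:
  F = 1.253 + (2.056 − 1)/0.7982 = 2.576
NF = 10 log₁₀(2.576) = 4.11 dB

4.11 dB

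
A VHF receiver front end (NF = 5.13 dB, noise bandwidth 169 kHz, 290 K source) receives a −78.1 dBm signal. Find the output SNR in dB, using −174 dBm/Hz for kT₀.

38.5 dB

Noise floor: N = −174 + 10 log₁₀(B) + NF
10 log₁₀(1.69×10⁵) = 52.28 dB
N = −174 + 52.28 + 5.13 = −116.59 dBm
SNR = P_sig − N = −78.1 − (−116.59) = 38.49 dB → 38.5 dB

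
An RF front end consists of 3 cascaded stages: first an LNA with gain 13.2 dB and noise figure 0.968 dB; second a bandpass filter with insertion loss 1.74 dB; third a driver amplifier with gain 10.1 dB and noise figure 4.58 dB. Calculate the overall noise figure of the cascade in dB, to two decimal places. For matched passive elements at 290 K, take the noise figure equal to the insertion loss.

1.48 dB

Convert to linear (a loss of L dB is a gain of −L dB): F_i = 10^(NF_i/10), G_i = 10^(G_i,dB/10)
  Stage 1: F_1 = 10^(0.968/10) = 1.250, G_1 = 10^(13.2/10) = 20.89
  Stage 2: F_2 = 10^(1.74/10) = 1.493, G_2 = 10^(−1.74/10) = 0.6699
  Stage 3: F_3 = 10^(4.58/10) = 2.871, G_3 = 10^(10.1/10) = 10.23
Friis cascade:
  F = 1.250 + (1.493 − 1)/20.89 + (2.871 − 1)/14.00 = 1.407
NF = 10 log₁₀(1.407) = 1.48 dB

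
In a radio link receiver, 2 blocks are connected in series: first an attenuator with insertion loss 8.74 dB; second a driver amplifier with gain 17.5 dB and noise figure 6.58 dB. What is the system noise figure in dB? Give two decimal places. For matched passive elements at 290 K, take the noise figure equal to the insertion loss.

Convert to linear (a loss of L dB is a gain of −L dB): F_i = 10^(NF_i/10), G_i = 10^(G_i,dB/10)
  Stage 1: F_1 = 10^(8.74/10) = 7.482, G_1 = 10^(−8.74/10) = 0.1337
  Stage 2: F_2 = 10^(6.58/10) = 4.550, G_2 = 10^(17.5/10) = 56.23
Friis cascade:
  F = 7.482 + (4.550 − 1)/0.1337 = 34.04
NF = 10 log₁₀(34.04) = 15.32 dB

15.32 dB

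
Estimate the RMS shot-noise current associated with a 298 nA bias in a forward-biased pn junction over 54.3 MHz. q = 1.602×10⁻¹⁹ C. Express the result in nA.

I_n = √(2qI·B)
2qI·B = 2 × 1.602×10⁻¹⁹ × 2.98×10⁻⁷ × 5.43×10⁷ = 5.18×10⁻¹⁸ A²
I_n = √(5.18×10⁻¹⁸) = 2.28×10⁻⁹ A = 2.28 nA

2.28 nA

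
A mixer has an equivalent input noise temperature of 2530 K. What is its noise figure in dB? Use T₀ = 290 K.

F = 1 + T_e/T₀ = 1 + 2530/290 = 9.72414
NF = 10 log₁₀(9.72414) = 9.88 dB

9.88 dB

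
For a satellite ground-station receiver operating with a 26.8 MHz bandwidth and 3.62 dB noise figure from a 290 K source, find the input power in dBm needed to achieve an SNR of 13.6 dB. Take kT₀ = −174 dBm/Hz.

−82.5 dBm

Sensitivity = −174 + 10 log₁₀(B) + NF + SNR_min
= −174 + 74.28 + 3.62 + 13.6
= −82.50 dBm → −82.5 dBm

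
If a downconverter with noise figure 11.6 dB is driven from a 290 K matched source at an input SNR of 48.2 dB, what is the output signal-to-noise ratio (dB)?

By definition F = SNR_in/SNR_out, so in dB: SNR_out = SNR_in − NF
SNR_out = 48.2 − 11.6 = 36.6 dB

36.6 dB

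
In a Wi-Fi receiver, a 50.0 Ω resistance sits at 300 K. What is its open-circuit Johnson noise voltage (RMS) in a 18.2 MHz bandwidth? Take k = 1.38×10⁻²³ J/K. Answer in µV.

V_n = √(4kTRB)
4kTRB = 4 × 1.38×10⁻²³ × 300 × 5.00×10¹ × 1.82×10⁷ = 1.51×10⁻¹¹ V²
V_n = √(1.51×10⁻¹¹) = 3.88×10⁻⁶ V = 3.88 µV

3.88 µV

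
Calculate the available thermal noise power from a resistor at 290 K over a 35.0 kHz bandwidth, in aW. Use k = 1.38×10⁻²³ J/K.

P_n = kTB = 1.38×10⁻²³ × 290 × 3.50×10⁴ = 1.40×10⁻¹⁶ W = 140 aW

140 aW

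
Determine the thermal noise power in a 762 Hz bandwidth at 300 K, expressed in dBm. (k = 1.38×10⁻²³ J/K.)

−145.0 dBm

P_n = kTB = 1.38×10⁻²³ × 300 × 7.62×10² = 3.15×10⁻¹⁸ W
In dBm: 10 log₁₀(3.15×10⁻¹⁸ / 10⁻³) = −145.0 dBm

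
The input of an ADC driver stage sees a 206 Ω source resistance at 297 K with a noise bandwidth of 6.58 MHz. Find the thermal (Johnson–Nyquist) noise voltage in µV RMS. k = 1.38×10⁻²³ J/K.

V_n = √(4kTRB)
4kTRB = 4 × 1.38×10⁻²³ × 297 × 2.06×10² × 6.58×10⁶ = 2.22×10⁻¹¹ V²
V_n = √(2.22×10⁻¹¹) = 4.71×10⁻⁶ V = 4.71 µV

4.71 µV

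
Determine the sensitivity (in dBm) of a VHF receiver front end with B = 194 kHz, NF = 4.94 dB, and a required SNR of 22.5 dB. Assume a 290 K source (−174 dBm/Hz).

−93.7 dBm

Sensitivity = −174 + 10 log₁₀(B) + NF + SNR_min
= −174 + 52.88 + 4.94 + 22.5
= −93.68 dBm → −93.7 dBm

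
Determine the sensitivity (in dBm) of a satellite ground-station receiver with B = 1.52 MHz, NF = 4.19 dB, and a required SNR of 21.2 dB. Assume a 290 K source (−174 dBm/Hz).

−86.8 dBm

Sensitivity = −174 + 10 log₁₀(B) + NF + SNR_min
= −174 + 61.82 + 4.19 + 21.2
= −86.79 dBm → −86.8 dBm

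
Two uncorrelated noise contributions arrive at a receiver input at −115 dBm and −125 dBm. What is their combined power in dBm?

Convert to linear, add, convert back:
P₁ = 3.16×10⁻¹⁵ W, P₂ = 3.16×10⁻¹⁶ W
P_tot = 3.48×10⁻¹⁵ W → 10 log₁₀(P_tot / 10⁻³) = −114.6 dBm

−114.6 dBm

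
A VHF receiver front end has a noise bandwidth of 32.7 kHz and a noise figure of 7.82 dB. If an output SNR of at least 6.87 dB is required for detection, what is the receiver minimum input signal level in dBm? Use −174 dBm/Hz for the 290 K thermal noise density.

−114.2 dBm

Sensitivity = −174 + 10 log₁₀(B) + NF + SNR_min
= −174 + 45.15 + 7.82 + 6.87
= −114.16 dBm → −114.2 dBm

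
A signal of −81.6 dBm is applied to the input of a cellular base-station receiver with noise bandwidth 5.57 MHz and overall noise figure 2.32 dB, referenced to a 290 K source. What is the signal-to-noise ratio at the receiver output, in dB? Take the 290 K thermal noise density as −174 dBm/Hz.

22.6 dB

Noise floor: N = −174 + 10 log₁₀(B) + NF
10 log₁₀(5.57×10⁶) = 67.46 dB
N = −174 + 67.46 + 2.32 = −104.22 dBm
SNR = P_sig − N = −81.6 − (−104.22) = 22.62 dB → 22.6 dB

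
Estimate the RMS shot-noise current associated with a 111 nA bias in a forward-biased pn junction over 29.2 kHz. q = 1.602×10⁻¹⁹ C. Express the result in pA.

32.2 pA

I_n = √(2qI·B)
2qI·B = 2 × 1.602×10⁻¹⁹ × 1.11×10⁻⁷ × 2.92×10⁴ = 1.04×10⁻²¹ A²
I_n = √(1.04×10⁻²¹) = 3.22×10⁻¹¹ A = 32.2 pA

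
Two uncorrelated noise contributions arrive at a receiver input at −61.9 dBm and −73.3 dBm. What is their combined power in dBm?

−61.6 dBm

Convert to linear, add, convert back:
P₁ = 6.46×10⁻¹⁰ W, P₂ = 4.68×10⁻¹¹ W
P_tot = 6.92×10⁻¹⁰ W → 10 log₁₀(P_tot / 10⁻³) = −61.6 dBm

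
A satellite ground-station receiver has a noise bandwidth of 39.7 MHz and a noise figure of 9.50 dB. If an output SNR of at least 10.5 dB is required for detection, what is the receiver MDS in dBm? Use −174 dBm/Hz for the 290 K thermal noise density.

−78.0 dBm

Sensitivity = −174 + 10 log₁₀(B) + NF + SNR_min
= −174 + 75.99 + 9.50 + 10.5
= −78.01 dBm → −78.0 dBm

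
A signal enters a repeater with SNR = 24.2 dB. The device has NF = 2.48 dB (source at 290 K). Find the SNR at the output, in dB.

21.72 dB

By definition F = SNR_in/SNR_out, so in dB: SNR_out = SNR_in − NF
SNR_out = 24.2 − 2.48 = 21.72 dB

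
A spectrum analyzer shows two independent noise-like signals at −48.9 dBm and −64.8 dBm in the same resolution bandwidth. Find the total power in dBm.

Convert to linear, add, convert back:
P₁ = 1.29×10⁻⁸ W, P₂ = 3.31×10⁻¹⁰ W
P_tot = 1.32×10⁻⁸ W → 10 log₁₀(P_tot / 10⁻³) = −48.8 dBm

−48.8 dBm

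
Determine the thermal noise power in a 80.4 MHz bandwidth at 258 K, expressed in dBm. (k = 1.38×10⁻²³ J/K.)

−95.4 dBm

P_n = kTB = 1.38×10⁻²³ × 258 × 8.04×10⁷ = 2.86×10⁻¹³ W
In dBm: 10 log₁₀(2.86×10⁻¹³ / 10⁻³) = −95.4 dBm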